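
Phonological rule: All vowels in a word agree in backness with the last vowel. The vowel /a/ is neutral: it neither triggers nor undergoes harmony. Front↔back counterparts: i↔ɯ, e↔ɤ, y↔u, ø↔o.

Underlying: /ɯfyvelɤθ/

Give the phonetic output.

/y/ harmonizes with /ɤ/ ([+back]) → [u]
/e/ harmonizes with /ɤ/ ([+back]) → [ɤ]

[ɯfuvɤlɤθ]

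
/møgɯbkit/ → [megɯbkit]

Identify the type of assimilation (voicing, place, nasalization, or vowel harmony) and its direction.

/ø/→[e].
Vowels agree with the last vowel, so the harmony is regressive.

vowel harmony, regressive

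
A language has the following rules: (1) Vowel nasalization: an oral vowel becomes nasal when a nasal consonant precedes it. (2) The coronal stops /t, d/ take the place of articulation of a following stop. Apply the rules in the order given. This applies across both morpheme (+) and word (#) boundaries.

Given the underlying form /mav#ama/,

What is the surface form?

Rule 1: /a/ after nasal /m/ → [ã]
Rule 1: /a/ after nasal /m/ → [ã]
After rule 1: mãv#amã
Rule 2: no segment meets the rule's conditions; no change.

[mãv#amã]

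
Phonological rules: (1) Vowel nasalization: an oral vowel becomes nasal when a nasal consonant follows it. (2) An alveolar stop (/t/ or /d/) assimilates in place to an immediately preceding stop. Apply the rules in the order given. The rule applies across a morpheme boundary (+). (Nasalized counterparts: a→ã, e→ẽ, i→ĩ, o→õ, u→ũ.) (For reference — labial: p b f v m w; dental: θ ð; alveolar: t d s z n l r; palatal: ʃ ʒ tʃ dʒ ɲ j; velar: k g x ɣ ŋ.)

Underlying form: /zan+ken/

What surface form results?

Rule 1: /a/ before nasal /n/ → [ã]
Rule 1: /e/ before nasal /n/ → [ẽ]
After rule 1: zãn+kẽn
Rule 2: no segment meets the rule's conditions; no change.

[zãn+kẽn]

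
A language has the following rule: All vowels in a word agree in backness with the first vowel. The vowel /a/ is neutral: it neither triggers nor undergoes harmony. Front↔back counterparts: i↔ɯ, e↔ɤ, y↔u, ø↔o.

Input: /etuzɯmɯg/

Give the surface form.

[etyzimig]

/u/ harmonizes with /e/ ([-back]) → [y]
/ɯ/ harmonizes with /e/ ([-back]) → [i]
/ɯ/ harmonizes with /e/ ([-back]) → [i]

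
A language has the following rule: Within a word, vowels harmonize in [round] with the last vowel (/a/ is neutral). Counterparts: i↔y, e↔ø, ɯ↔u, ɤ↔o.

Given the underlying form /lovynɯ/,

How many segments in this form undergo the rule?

/o/ harmonizes with /ɯ/ ([-round]) → [ɤ]
/y/ harmonizes with /ɯ/ ([-round]) → [i]
2 segments change.

2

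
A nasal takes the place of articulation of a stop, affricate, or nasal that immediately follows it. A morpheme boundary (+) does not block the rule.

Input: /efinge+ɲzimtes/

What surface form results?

[efiŋge+ɲzintes]

/n/ before /g/ (velar) → [ŋ]
/m/ before /t/ (alveolar) → [n]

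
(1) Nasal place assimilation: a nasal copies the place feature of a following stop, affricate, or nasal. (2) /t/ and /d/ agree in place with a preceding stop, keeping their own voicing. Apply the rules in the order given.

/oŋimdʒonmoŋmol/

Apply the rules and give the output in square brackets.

Rule 1: /m/ before /dʒ/ (palatal) → [ɲ]
Rule 1: /n/ before /m/ (labial) → [m]
Rule 1: /ŋ/ before /m/ (labial) → [m]
After rule 1: oŋiɲdʒommommol
Rule 2: no segment meets the rule's conditions; no change.

[oŋiɲdʒommommol]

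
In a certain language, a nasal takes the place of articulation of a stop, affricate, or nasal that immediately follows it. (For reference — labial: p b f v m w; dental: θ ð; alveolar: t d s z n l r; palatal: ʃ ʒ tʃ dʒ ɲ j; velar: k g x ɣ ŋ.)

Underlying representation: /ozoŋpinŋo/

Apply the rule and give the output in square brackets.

/ŋ/ before /p/ (labial) → [m]
/n/ before /ŋ/ (velar) → [ŋ]

[ozompiŋŋo]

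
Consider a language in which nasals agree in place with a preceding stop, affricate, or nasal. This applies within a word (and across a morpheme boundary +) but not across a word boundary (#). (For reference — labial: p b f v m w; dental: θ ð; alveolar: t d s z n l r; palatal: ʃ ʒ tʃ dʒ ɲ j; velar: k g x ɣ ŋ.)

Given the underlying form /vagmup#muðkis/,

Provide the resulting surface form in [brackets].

/m/ after /g/ (velar) → [ŋ]

[vagŋup#muðkis]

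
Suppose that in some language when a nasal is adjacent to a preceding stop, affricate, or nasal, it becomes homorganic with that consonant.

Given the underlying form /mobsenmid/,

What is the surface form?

/m/ after /n/ (alveolar) → [n]

[mobsennid]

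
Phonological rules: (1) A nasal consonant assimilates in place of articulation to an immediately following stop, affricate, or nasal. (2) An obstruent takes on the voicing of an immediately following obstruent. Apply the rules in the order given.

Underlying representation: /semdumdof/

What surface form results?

Rule 1: /m/ before /d/ (alveolar) → [n]
Rule 1: /m/ before /d/ (alveolar) → [n]
After rule 1: sendundof
Rule 2: no segment meets the rule's conditions; no change.

[sendundof]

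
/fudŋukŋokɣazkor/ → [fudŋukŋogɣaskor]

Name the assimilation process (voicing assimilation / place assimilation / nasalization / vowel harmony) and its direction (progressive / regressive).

voicing assimilation, regressive

/k/→[g] /z/→[s].
Each target copies a feature from the following segment, so the direction is regressive.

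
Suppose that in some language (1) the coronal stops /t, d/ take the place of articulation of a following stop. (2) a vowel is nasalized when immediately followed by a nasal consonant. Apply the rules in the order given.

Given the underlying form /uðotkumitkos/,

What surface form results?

[uðokkũmikkos]

Rule 1: /t/ before /k/ (velar) → [k]
Rule 1: /t/ before /k/ (velar) → [k]
After rule 1: uðokkumikkos
Rule 2: /u/ before nasal /m/ → [ũ]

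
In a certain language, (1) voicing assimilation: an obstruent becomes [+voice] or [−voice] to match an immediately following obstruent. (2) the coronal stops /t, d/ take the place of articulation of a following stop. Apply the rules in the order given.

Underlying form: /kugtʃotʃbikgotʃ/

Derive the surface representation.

Rule 1: /g/ before /tʃ/ (voiceless) → [k]
Rule 1: /tʃ/ before /b/ (voiced) → [dʒ]
Rule 1: /k/ before /g/ (voiced) → [g]
After rule 1: kuktʃodʒbiggotʃ
Rule 2: no segment meets the rule's conditions; no change.

[kuktʃodʒbiggotʃ]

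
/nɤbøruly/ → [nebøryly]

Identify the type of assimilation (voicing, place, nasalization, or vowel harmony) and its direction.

/ɤ/→[e] /u/→[y].
Vowels agree with the last vowel, so the harmony is regressive.

vowel harmony, regressive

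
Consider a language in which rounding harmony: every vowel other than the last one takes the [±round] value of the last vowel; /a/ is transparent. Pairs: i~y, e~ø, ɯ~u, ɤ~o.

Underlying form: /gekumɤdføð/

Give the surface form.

[gøkumodføð]

/e/ harmonizes with /ø/ ([+round]) → [ø]
/ɤ/ harmonizes with /ø/ ([+round]) → [o]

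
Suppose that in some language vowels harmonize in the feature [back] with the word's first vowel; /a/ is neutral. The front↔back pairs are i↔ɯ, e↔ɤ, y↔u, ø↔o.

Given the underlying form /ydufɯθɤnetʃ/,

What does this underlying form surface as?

/u/ harmonizes with /y/ ([-back]) → [y]
/ɯ/ harmonizes with /y/ ([-back]) → [i]
/ɤ/ harmonizes with /y/ ([-back]) → [e]

[ydyfiθenetʃ]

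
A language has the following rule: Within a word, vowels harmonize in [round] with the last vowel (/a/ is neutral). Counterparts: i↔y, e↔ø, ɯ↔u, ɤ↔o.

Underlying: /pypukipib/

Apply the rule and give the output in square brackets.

/y/ harmonizes with /i/ ([-round]) → [i]
/u/ harmonizes with /i/ ([-round]) → [ɯ]

[pipɯkipib]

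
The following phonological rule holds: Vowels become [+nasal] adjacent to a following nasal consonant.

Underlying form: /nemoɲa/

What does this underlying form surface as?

/e/ before nasal /m/ → [ẽ]
/o/ before nasal /ɲ/ → [õ]

[nẽmõɲa]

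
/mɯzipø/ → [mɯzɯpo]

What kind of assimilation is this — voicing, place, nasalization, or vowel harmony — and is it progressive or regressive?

vowel harmony, progressive

/i/→[ɯ] /ø/→[o].
Vowels agree with the first vowel, so the harmony is progressive.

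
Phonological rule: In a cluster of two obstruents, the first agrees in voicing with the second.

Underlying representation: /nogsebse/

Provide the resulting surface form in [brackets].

[noksepse]

/g/ before /s/ (voiceless) → [k]
/b/ before /s/ (voiceless) → [p]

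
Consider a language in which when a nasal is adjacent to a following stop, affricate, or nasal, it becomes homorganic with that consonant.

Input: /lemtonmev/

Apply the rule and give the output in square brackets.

/m/ before /t/ (alveolar) → [n]
/n/ before /m/ (labial) → [m]

[lentommev]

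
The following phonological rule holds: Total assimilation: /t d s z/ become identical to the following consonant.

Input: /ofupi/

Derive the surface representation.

no segment meets the rule's conditions; no change.

[ofupi]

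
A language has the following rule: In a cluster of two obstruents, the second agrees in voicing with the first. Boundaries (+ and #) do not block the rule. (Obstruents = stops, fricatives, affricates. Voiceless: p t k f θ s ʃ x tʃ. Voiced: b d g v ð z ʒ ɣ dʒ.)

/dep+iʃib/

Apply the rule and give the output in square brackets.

no segment meets the rule's conditions; no change.

[dep+iʃib]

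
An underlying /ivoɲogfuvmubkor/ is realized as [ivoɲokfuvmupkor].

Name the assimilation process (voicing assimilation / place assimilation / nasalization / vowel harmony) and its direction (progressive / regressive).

voicing assimilation, regressive

/g/→[k] /b/→[p].
Each target copies a feature from the following segment, so the direction is regressive.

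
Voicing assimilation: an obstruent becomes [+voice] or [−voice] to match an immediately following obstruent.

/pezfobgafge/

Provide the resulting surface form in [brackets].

[pesfobgavge]

/z/ before /f/ (voiceless) → [s]
/f/ before /g/ (voiced) → [v]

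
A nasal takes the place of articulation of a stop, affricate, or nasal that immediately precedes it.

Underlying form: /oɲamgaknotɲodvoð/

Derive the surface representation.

/n/ after /k/ (velar) → [ŋ]
/ɲ/ after /t/ (alveolar) → [n]

[oɲamgakŋotnodvoð]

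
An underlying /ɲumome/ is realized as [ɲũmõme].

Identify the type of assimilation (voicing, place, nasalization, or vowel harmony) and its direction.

nasalization, regressive

/u/→[ũ] /o/→[õ].
Each target copies a feature from the following segment, so the direction is regressive.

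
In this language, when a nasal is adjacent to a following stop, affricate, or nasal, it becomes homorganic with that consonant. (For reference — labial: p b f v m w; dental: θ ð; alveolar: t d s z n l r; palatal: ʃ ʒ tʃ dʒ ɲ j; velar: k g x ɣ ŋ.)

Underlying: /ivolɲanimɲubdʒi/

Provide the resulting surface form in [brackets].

/m/ before /ɲ/ (palatal) → [ɲ]

[ivolɲaniɲɲubdʒi]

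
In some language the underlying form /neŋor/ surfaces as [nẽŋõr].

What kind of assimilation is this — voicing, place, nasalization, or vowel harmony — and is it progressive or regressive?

nasalization, progressive

/e/→[ẽ] /o/→[õ].
Each target copies a feature from the preceding segment, so the direction is progressive.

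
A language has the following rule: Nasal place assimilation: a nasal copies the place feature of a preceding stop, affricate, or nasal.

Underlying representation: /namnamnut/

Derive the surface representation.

[nammammut]

/n/ after /m/ (labial) → [m]
/n/ after /m/ (labial) → [m]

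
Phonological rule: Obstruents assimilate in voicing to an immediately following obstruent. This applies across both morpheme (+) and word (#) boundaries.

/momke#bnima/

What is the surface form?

no segment meets the rule's conditions; no change.

[momke#bnima]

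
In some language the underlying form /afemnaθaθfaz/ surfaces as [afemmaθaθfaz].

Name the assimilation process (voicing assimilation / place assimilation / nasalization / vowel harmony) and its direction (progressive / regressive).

/n/→[m].
Each target copies a feature from the preceding segment, so the direction is progressive.

place assimilation, progressive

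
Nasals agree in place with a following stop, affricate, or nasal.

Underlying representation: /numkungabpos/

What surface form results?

[nuŋkuŋgabpos]

/m/ before /k/ (velar) → [ŋ]
/n/ before /g/ (velar) → [ŋ]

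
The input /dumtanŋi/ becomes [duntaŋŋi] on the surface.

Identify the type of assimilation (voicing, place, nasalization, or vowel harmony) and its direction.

place assimilation, regressive

/m/→[n] /n/→[ŋ].
Each target copies a feature from the following segment, so the direction is regressive.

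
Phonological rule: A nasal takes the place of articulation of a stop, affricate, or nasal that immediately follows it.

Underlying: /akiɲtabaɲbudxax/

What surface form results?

/ɲ/ before /t/ (alveolar) → [n]
/ɲ/ before /b/ (labial) → [m]

[akintabambudxax]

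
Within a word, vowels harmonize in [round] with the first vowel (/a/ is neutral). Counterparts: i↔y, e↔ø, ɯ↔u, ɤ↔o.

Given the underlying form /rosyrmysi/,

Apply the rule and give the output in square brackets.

/i/ harmonizes with /o/ ([+round]) → [y]

[rosyrmysy]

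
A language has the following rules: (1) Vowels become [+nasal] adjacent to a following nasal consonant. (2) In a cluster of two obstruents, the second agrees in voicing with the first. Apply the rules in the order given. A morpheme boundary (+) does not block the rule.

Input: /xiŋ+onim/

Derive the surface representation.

[xĩŋ+õnĩm]

Rule 1: /i/ before nasal /ŋ/ → [ĩ]
Rule 1: /o/ before nasal /n/ → [õ]
Rule 1: /i/ before nasal /m/ → [ĩ]
After rule 1: xĩŋ+õnĩm
Rule 2: no segment meets the rule's conditions; no change.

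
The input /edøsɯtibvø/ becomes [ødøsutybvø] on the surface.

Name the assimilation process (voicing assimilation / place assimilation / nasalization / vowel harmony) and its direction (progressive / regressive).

vowel harmony, regressive

/e/→[ø] /ɯ/→[u] /i/→[y].
Vowels agree with the last vowel, so the harmony is regressive.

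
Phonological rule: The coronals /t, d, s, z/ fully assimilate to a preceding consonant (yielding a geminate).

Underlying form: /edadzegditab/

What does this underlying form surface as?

/z/ after /d/ → [d] (total assimilation)
/d/ after /g/ → [g] (total assimilation)

[edaddeggitab]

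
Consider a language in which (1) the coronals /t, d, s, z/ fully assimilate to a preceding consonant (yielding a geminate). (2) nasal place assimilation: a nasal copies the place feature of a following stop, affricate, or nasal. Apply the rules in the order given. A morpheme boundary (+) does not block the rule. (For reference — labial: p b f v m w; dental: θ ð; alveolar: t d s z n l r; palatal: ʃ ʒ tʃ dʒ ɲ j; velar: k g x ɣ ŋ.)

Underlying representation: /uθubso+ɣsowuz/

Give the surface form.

Rule 1: /s/ after /b/ → [b] (total assimilation)
Rule 1: /s/ after /ɣ/ → [ɣ] (total assimilation)
After rule 1: uθubbo+ɣɣowuz
Rule 2: no segment meets the rule's conditions; no change.

[uθubbo+ɣɣowuz]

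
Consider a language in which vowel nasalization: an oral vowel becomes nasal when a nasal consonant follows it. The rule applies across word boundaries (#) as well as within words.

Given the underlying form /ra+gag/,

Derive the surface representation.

[ra+gag]

no segment meets the rule's conditions; no change.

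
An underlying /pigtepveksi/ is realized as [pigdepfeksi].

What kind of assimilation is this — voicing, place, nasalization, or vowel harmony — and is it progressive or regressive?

voicing assimilation, progressive

/t/→[d] /v/→[f].
Each target copies a feature from the preceding segment, so the direction is progressive.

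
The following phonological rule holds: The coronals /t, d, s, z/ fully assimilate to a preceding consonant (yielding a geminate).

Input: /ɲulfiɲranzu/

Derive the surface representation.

[ɲulfiɲrannu]

/z/ after /n/ → [n] (total assimilation)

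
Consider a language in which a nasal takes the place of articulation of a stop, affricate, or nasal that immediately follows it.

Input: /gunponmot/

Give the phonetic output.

[gumpommot]

/n/ before /p/ (labial) → [m]
/n/ before /m/ (labial) → [m]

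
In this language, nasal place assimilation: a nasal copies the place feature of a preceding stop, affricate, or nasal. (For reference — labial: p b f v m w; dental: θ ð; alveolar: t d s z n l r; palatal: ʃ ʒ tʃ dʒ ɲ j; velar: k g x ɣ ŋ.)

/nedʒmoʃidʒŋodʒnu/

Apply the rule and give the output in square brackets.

[nedʒɲoʃidʒɲodʒɲu]

/m/ after /dʒ/ (palatal) → [ɲ]
/ŋ/ after /dʒ/ (palatal) → [ɲ]
/n/ after /dʒ/ (palatal) → [ɲ]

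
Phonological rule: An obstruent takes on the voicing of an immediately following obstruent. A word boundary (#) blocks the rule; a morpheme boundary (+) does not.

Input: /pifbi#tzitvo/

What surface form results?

[pivbi#dzidvo]

/f/ before /b/ (voiced) → [v]
/t/ before /z/ (voiced) → [d]
/t/ before /v/ (voiced) → [d]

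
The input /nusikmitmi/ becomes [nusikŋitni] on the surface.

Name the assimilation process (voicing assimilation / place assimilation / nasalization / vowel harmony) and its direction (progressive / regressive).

/m/→[ŋ] /m/→[n].
Each target copies a feature from the preceding segment, so the direction is progressive.

place assimilation, progressive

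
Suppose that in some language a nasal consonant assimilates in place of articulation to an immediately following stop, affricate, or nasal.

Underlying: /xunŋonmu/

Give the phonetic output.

/n/ before /ŋ/ (velar) → [ŋ]
/n/ before /m/ (labial) → [m]

[xuŋŋommu]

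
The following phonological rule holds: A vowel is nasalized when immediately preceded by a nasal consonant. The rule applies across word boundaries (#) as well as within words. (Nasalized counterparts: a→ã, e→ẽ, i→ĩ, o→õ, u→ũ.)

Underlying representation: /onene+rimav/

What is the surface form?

[onẽnẽ+rimãv]

/e/ after nasal /n/ → [ẽ]
/e/ after nasal /n/ → [ẽ]
/a/ after nasal /m/ → [ã]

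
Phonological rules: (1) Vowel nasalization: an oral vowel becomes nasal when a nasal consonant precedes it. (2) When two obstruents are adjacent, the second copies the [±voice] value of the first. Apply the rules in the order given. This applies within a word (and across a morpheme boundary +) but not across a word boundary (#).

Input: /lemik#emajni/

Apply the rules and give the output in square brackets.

[lemĩk#emãjnĩ]

Rule 1: /i/ after nasal /m/ → [ĩ]
Rule 1: /a/ after nasal /m/ → [ã]
Rule 1: /i/ after nasal /n/ → [ĩ]
After rule 1: lemĩk#emãjnĩ
Rule 2: no segment meets the rule's conditions; no change.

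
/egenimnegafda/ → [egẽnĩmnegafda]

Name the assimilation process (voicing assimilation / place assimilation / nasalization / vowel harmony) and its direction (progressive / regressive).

nasalization, regressive

/e/→[ẽ] /i/→[ĩ].
Each target copies a feature from the following segment, so the direction is regressive.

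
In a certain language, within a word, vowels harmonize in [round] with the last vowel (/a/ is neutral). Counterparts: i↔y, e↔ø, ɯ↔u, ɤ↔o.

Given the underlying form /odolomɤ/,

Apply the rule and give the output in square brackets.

[ɤdɤlɤmɤ]

/o/ harmonizes with /ɤ/ ([-round]) → [ɤ]
/o/ harmonizes with /ɤ/ ([-round]) → [ɤ]
/o/ harmonizes with /ɤ/ ([-round]) → [ɤ]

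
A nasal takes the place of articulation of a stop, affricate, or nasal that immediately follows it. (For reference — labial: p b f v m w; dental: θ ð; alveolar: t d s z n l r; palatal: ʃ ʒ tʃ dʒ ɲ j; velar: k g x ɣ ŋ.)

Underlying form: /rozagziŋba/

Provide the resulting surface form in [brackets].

/ŋ/ before /b/ (labial) → [m]

[rozagzimba]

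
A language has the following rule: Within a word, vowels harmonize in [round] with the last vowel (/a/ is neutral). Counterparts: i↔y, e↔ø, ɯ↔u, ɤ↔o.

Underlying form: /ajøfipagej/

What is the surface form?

[ajefipagej]

/ø/ harmonizes with /e/ ([-round]) → [e]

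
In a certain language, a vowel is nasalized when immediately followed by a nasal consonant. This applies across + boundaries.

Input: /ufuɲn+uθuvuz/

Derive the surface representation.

/u/ before nasal /ɲ/ → [ũ]

[ufũɲn+uθuvuz]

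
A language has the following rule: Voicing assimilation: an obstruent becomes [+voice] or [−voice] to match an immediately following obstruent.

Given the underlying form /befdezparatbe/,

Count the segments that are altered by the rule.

3

/f/ before /d/ (voiced) → [v]
/z/ before /p/ (voiceless) → [s]
/t/ before /b/ (voiced) → [d]
3 segments change.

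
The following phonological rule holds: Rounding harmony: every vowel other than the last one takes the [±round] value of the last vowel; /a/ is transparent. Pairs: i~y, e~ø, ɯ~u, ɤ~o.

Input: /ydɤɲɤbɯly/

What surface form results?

[ydoɲobuly]

/ɤ/ harmonizes with /y/ ([+round]) → [o]
/ɤ/ harmonizes with /y/ ([+round]) → [o]
/ɯ/ harmonizes with /y/ ([+round]) → [u]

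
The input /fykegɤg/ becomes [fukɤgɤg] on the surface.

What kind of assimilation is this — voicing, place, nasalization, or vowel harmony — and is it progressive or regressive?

vowel harmony, regressive

/y/→[u] /e/→[ɤ].
Vowels agree with the last vowel, so the harmony is regressive.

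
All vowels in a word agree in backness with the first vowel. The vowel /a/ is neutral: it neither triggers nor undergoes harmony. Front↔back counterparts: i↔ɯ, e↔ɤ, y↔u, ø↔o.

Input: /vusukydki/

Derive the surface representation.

/y/ harmonizes with /u/ ([+back]) → [u]
/i/ harmonizes with /u/ ([+back]) → [ɯ]

[vusukudkɯ]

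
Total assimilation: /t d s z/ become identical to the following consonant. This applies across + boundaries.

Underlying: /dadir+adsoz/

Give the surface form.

[dadir+assoz]

/d/ before /s/ → [s] (total assimilation)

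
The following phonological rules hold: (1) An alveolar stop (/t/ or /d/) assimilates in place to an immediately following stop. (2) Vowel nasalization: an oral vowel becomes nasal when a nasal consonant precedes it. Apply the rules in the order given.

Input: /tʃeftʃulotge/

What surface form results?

Rule 1: /t/ before /g/ (velar) → [k]
After rule 1: tʃeftʃulokge
Rule 2: no segment meets the rule's conditions; no change.

[tʃeftʃulokge]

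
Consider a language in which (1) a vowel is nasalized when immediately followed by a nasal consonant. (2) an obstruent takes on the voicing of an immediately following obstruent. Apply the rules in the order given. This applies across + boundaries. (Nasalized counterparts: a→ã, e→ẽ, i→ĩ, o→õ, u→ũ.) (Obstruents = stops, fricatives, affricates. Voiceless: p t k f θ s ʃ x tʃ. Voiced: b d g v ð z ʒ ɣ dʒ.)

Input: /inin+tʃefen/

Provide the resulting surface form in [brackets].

Rule 1: /i/ before nasal /n/ → [ĩ]
Rule 1: /i/ before nasal /n/ → [ĩ]
Rule 1: /e/ before nasal /n/ → [ẽ]
After rule 1: ĩnĩn+tʃefẽn
Rule 2: no segment meets the rule's conditions; no change.

[ĩnĩn+tʃefẽn]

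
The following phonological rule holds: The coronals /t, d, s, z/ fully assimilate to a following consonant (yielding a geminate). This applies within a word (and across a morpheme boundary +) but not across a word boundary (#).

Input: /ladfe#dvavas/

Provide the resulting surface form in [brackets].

[laffe#vvavas]

/d/ before /f/ → [f] (total assimilation)
/d/ before /v/ → [v] (total assimilation)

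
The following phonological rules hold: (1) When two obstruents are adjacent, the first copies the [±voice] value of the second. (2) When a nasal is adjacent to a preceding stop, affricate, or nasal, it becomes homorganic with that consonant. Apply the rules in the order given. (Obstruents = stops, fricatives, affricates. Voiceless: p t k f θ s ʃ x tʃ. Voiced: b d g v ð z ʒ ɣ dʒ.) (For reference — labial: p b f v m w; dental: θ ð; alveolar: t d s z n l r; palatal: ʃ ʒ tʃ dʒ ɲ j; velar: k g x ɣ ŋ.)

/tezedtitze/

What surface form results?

Rule 1: /d/ before /t/ (voiceless) → [t]
Rule 1: /t/ before /z/ (voiced) → [d]
After rule 1: tezettidze
Rule 2: no segment meets the rule's conditions; no change.

[tezettidze]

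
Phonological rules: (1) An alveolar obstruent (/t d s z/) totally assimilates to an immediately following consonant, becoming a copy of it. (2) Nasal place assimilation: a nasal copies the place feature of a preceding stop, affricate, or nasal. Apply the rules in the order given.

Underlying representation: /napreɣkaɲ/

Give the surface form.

Rule 1: no segment meets the rule's conditions; no change.
After rule 1: napreɣkaɲ
Rule 2: no segment meets the rule's conditions; no change.

[napreɣkaɲ]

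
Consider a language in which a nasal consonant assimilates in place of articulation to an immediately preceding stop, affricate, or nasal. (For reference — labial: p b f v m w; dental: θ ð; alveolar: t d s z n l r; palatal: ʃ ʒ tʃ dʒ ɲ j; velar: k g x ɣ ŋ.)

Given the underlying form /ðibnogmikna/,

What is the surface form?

/n/ after /b/ (labial) → [m]
/m/ after /g/ (velar) → [ŋ]
/n/ after /k/ (velar) → [ŋ]

[ðibmogŋikŋa]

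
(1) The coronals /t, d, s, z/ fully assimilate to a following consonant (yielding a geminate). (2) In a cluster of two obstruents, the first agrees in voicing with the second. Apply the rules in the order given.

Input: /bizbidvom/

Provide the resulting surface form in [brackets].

[bibbivvom]

Rule 1: /z/ before /b/ → [b] (total assimilation)
Rule 1: /d/ before /v/ → [v] (total assimilation)
After rule 1: bibbivvom
Rule 2: no segment meets the rule's conditions; no change.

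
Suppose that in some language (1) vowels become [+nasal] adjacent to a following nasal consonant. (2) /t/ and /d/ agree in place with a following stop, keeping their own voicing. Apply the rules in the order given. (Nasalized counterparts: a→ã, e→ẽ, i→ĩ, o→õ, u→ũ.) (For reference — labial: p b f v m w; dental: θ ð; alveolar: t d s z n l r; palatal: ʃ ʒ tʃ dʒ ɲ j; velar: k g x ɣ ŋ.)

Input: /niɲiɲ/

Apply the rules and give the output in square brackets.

[nĩɲĩɲ]

Rule 1: /i/ before nasal /ɲ/ → [ĩ]
Rule 1: /i/ before nasal /ɲ/ → [ĩ]
After rule 1: nĩɲĩɲ
Rule 2: no segment meets the rule's conditions; no change.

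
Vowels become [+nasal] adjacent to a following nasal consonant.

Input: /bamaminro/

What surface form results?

/a/ before nasal /m/ → [ã]
/a/ before nasal /m/ → [ã]
/i/ before nasal /n/ → [ĩ]

[bãmãmĩnro]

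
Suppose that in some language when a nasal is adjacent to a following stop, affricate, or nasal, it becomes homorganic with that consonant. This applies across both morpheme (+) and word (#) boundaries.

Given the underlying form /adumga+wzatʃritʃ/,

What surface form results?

/m/ before /g/ (velar) → [ŋ]

[aduŋga+wzatʃritʃ]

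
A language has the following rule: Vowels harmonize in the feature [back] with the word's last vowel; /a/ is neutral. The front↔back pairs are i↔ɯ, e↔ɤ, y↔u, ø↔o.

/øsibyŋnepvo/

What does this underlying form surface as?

/ø/ harmonizes with /o/ ([+back]) → [o]
/i/ harmonizes with /o/ ([+back]) → [ɯ]
/y/ harmonizes with /o/ ([+back]) → [u]
/e/ harmonizes with /o/ ([+back]) → [ɤ]

[osɯbuŋnɤpvo]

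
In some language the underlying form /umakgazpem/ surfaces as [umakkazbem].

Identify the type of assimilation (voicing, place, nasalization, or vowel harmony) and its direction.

/g/→[k] /p/→[b].
Each target copies a feature from the preceding segment, so the direction is progressive.

voicing assimilation, progressive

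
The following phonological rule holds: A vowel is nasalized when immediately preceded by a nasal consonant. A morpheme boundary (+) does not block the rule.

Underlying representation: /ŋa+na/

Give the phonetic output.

/a/ after nasal /ŋ/ → [ã]
/a/ after nasal /n/ → [ã]

[ŋã+nã]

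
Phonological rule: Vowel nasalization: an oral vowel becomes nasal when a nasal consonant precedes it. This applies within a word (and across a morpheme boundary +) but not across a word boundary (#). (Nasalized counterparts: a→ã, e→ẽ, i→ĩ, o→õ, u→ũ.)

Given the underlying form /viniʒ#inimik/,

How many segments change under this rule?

/i/ after nasal /n/ → [ĩ]
/i/ after nasal /n/ → [ĩ]
/i/ after nasal /m/ → [ĩ]
3 segments change.

3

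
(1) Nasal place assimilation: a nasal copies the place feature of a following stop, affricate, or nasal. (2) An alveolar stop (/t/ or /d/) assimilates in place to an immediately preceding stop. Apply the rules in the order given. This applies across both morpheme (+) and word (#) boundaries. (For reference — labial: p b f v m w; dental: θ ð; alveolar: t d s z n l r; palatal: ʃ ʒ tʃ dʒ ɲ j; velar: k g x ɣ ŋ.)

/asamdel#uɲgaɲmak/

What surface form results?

[asandel#uŋgammak]

Rule 1: /m/ before /d/ (alveolar) → [n]
Rule 1: /ɲ/ before /g/ (velar) → [ŋ]
Rule 1: /ɲ/ before /m/ (labial) → [m]
After rule 1: asandel#uŋgammak
Rule 2: no segment meets the rule's conditions; no change.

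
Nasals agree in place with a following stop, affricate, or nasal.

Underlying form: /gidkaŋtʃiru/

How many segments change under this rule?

1

/ŋ/ before /tʃ/ (palatal) → [ɲ]
1 segment changes.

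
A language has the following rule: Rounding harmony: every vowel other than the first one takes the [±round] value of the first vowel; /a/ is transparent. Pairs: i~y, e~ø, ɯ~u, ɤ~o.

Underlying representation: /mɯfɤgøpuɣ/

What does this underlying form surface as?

/ø/ harmonizes with /ɯ/ ([-round]) → [e]
/u/ harmonizes with /ɯ/ ([-round]) → [ɯ]

[mɯfɤgepɯɣ]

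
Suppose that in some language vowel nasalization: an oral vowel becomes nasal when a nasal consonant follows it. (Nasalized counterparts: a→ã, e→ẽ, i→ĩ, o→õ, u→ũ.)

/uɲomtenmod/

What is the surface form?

/u/ before nasal /ɲ/ → [ũ]
/o/ before nasal /m/ → [õ]
/e/ before nasal /n/ → [ẽ]

[ũɲõmtẽnmod]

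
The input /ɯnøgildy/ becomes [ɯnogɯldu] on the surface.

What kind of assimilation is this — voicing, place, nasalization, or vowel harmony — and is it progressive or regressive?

/ø/→[o] /i/→[ɯ] /y/→[u].
Vowels agree with the first vowel, so the harmony is progressive.

vowel harmony, progressive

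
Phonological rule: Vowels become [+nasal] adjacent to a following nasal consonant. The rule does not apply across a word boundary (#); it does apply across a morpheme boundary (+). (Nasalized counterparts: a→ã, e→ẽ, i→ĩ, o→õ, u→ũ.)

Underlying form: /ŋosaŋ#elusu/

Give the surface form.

/a/ before nasal /ŋ/ → [ã]

[ŋosãŋ#elusu]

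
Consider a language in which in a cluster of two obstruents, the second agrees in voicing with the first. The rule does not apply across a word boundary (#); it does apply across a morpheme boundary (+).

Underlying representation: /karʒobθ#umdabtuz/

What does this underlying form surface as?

/θ/ after /b/ (voiced) → [ð]
/t/ after /b/ (voiced) → [d]

[karʒobð#umdabduz]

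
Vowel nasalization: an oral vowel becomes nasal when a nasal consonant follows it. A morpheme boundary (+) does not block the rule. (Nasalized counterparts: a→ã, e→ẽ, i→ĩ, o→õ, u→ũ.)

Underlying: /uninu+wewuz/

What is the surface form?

[ũnĩnu+wewuz]

/u/ before nasal /n/ → [ũ]
/i/ before nasal /n/ → [ĩ]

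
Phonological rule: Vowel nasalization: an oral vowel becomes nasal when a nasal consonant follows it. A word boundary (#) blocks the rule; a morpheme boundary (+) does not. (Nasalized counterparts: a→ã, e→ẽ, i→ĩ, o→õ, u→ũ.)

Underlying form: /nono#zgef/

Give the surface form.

/o/ before nasal /n/ → [õ]

[nõno#zgef]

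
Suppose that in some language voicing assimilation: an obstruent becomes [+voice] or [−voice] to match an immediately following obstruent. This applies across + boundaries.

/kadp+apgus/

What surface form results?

/d/ before /p/ (voiceless) → [t]
/p/ before /g/ (voiced) → [b]

[katp+abgus]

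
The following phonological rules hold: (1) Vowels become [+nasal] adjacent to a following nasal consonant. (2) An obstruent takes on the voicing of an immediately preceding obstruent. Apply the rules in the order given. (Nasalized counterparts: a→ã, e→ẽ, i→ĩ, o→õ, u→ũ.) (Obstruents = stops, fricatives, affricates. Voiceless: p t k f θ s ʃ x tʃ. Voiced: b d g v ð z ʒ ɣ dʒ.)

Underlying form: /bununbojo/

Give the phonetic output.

[bũnũnbojo]

Rule 1: /u/ before nasal /n/ → [ũ]
Rule 1: /u/ before nasal /n/ → [ũ]
After rule 1: bũnũnbojo
Rule 2: no segment meets the rule's conditions; no change.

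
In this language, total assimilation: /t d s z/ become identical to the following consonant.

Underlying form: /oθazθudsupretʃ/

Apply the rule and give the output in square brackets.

[oθaθθussupretʃ]

/z/ before /θ/ → [θ] (total assimilation)
/d/ before /s/ → [s] (total assimilation)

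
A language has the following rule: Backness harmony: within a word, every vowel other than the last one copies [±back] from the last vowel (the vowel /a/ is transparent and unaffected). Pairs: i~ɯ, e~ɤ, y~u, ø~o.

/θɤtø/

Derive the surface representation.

[θetø]

/ɤ/ harmonizes with /ø/ ([-back]) → [e]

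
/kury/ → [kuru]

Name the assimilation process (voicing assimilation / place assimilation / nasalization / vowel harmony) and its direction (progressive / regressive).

vowel harmony, progressive

/y/→[u].
Vowels agree with the first vowel, so the harmony is progressive.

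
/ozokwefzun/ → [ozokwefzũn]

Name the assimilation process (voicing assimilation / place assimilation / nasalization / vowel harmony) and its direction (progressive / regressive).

nasalization, regressive

/u/→[ũ].
Each target copies a feature from the following segment, so the direction is regressive.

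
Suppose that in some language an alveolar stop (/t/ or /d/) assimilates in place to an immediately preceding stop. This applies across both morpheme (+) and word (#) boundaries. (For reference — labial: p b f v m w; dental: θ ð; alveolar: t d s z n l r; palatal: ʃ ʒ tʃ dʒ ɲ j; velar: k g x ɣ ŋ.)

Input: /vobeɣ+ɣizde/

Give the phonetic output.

no segment meets the rule's conditions; no change.

[vobeɣ+ɣizde]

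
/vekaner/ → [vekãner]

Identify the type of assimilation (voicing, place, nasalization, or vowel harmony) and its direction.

/a/→[ã].
Each target copies a feature from the following segment, so the direction is regressive.

nasalization, regressive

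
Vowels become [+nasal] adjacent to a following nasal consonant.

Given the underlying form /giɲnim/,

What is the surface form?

/i/ before nasal /ɲ/ → [ĩ]
/i/ before nasal /m/ → [ĩ]

[gĩɲnĩm]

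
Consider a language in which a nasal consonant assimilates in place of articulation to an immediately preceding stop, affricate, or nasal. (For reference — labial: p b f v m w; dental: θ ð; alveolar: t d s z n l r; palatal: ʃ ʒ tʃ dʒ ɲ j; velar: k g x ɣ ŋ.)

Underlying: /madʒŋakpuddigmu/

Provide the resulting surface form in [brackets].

/ŋ/ after /dʒ/ (palatal) → [ɲ]
/m/ after /g/ (velar) → [ŋ]

[madʒɲakpuddigŋu]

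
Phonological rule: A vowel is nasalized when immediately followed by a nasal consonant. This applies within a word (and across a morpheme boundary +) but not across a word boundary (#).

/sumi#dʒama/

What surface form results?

/u/ before nasal /m/ → [ũ]
/a/ before nasal /m/ → [ã]

[sũmi#dʒãma]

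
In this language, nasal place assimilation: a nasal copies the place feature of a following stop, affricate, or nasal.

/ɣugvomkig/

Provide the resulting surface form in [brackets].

/m/ before /k/ (velar) → [ŋ]

[ɣugvoŋkig]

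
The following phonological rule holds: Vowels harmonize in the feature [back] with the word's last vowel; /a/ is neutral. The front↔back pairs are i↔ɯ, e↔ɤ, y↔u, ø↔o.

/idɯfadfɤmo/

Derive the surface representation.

/i/ harmonizes with /o/ ([+back]) → [ɯ]

[ɯdɯfadfɤmo]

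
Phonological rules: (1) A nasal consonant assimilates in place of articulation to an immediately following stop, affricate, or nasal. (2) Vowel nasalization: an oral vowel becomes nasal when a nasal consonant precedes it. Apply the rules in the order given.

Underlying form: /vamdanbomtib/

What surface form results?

Rule 1: /m/ before /d/ (alveolar) → [n]
Rule 1: /n/ before /b/ (labial) → [m]
Rule 1: /m/ before /t/ (alveolar) → [n]
After rule 1: vandambontib
Rule 2: no segment meets the rule's conditions; no change.

[vandambontib]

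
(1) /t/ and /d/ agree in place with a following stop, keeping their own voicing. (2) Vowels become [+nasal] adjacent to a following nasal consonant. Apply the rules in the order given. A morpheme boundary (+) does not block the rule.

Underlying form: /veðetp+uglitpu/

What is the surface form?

[veðepp+uglippu]

Rule 1: /t/ before /p/ (labial) → [p]
Rule 1: /t/ before /p/ (labial) → [p]
After rule 1: veðepp+uglippu
Rule 2: no segment meets the rule's conditions; no change.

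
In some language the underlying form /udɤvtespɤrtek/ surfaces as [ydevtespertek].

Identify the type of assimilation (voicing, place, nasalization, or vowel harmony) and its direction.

vowel harmony, regressive

/u/→[y] /ɤ/→[e] /ɤ/→[e].
Vowels agree with the last vowel, so the harmony is regressive.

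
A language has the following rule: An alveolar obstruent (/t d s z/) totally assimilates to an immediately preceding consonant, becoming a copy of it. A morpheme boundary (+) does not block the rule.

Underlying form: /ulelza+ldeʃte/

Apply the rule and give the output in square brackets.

/z/ after /l/ → [l] (total assimilation)
/d/ after /l/ → [l] (total assimilation)
/t/ after /ʃ/ → [ʃ] (total assimilation)

[ulella+lleʃʃe]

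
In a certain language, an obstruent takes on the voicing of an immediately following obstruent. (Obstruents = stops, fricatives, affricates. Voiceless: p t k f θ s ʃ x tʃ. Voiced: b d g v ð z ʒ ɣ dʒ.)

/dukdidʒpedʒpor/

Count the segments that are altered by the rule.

3

/k/ before /d/ (voiced) → [g]
/dʒ/ before /p/ (voiceless) → [tʃ]
/dʒ/ before /p/ (voiceless) → [tʃ]
3 segments change.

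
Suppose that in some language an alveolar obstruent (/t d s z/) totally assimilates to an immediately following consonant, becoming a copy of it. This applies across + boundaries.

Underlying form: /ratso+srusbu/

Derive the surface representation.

[rasso+rrubbu]

/t/ before /s/ → [s] (total assimilation)
/s/ before /r/ → [r] (total assimilation)
/s/ before /b/ → [b] (total assimilation)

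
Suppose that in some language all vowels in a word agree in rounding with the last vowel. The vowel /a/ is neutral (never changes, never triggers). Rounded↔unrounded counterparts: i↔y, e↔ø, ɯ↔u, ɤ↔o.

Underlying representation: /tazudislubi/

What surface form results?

[tazɯdislɯbi]

/u/ harmonizes with /i/ ([-round]) → [ɯ]
/u/ harmonizes with /i/ ([-round]) → [ɯ]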